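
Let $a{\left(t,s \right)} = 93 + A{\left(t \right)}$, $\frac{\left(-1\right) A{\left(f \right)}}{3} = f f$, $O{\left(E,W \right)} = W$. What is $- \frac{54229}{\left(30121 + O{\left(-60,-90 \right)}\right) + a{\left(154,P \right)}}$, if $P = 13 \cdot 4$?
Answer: $\frac{54229}{41024} \approx 1.3219$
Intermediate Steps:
$A{\left(f \right)} = - 3 f^{2}$ ($A{\left(f \right)} = - 3 f f = - 3 f^{2}$)
$P = 52$
$a{\left(t,s \right)} = 93 - 3 t^{2}$
$- \frac{54229}{\left(30121 + O{\left(-60,-90 \right)}\right) + a{\left(154,P \right)}} = - \frac{54229}{\left(30121 - 90\right) + \left(93 - 3 \cdot 154^{2}\right)} = - \frac{54229}{30031 + \left(93 - 71148\right)} = - \frac{54229}{30031 - 71055} = - \frac{54229}{-41024} = \left(-54229\right) \left(- \frac{1}{41024}\right) = \frac{54229}{41024}$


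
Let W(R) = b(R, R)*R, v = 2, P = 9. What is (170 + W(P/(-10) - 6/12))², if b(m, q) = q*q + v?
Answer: 422590249/15625 ≈ 27046.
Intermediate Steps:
b(m, q) = 2 + q² (b(m, q) = q*q + 2 = q² + 2 = 2 + q²)
W(R) = R*(2 + R²) (W(R) = (2 + R²)*R = R*(2 + R²))
(170 + W(P/(-10) - 6/12))² = (170 + (9/(-10) - 6/12)*(2 + (9/(-10) - 6/12)²))² = (170 + (9*(-⅒) - 6*1/12)*(2 + (9*(-⅒) - 6*1/12)²))² = (170 + (-9/10 - ½)*(2 + (-9/10 - ½)²))² = (170 - 7*(2 + (-7/5)²)/5)² = (170 - 7*(2 + 49/25)/5)² = (170 - 7/5*99/25)² = (170 - 693/125)² = (20557/125)² = 422590249/15625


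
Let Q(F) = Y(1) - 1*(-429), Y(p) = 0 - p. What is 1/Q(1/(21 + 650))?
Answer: 1/428 ≈ 0.0023364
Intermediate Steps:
Y(p) = -p
Q(F) = 428 (Q(F) = -1*1 - 1*(-429) = -1 + 429 = 428)
1/Q(1/(21 + 650)) = 1/428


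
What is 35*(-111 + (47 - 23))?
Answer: -3045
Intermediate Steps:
35*(-111 + (47 - 23)) = 35*(-111 + 24) = 35*(-87) = -3045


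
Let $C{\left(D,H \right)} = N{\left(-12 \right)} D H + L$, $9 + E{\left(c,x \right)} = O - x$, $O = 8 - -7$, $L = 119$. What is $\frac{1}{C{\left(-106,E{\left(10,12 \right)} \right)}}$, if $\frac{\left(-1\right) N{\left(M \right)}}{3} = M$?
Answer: $\frac{1}{23015} \approx 4.345 \cdot 10^{-5}$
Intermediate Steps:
$O = 15$ ($O = 8 + 7 = 15$)
$N{\left(M \right)} = - 3 M$
$E{\left(c,x \right)} = 6 - x$ ($E{\left(c,x \right)} = -9 - \left(-15 + x\right) = 6 - x$)
$C{\left(D,H \right)} = 119 + 36 D H$ ($C{\left(D,H \right)} = \left(-3\right) \left(-12\right) D H + 119 = 36 D H + 119 = 119 + 36 D H$)
$\frac{1}{C{\left(-106,E{\left(10,12 \right)} \right)}} = \frac{1}{119 + 36 \left(-106\right) \left(6 - 12\right)} = \frac{1}{119 + 36 \left(-106\right) \left(-6\right)} = \frac{1}{119 + 22896} = \frac{1}{23015}$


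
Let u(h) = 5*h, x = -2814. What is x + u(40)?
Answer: -2614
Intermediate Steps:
x + u(40) = -2814 + 5*40 = -2814 + 200 = -2614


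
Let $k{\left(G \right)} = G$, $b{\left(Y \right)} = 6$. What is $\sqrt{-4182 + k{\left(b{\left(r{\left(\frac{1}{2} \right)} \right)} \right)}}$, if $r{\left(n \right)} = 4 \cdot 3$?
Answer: $12 i \sqrt{29} \approx 64.622 i$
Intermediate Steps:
$r{\left(n \right)} = 12$
$\sqrt{-4182 + k{\left(b{\left(r{\left(\frac{1}{2} \right)} \right)} \right)}} = \sqrt{-4182 + 6} = \sqrt{-4176} = 12 i \sqrt{29}$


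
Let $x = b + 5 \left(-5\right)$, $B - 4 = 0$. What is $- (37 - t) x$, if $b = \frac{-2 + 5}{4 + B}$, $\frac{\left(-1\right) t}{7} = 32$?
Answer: $\frac{51417}{8} \approx 6427.1$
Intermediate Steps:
$t = -224$ ($t = \left(-7\right) 32 = -224$)
$B = 4$ ($B = 4 + 0 = 4$)
$b = \frac{3}{8}$ ($b = \frac{-2 + 5}{4 + 4} = \frac{3}{8} \approx 0.375$)
$x = - \frac{197}{8}$ ($x = \frac{3}{8} + 5 \left(-5\right) = \frac{3}{8} - 25 = - \frac{197}{8} \approx -24.625$)
$- (37 - t) x = - (37 - -224) \left(- \frac{197}{8}\right) = - (37 + 224) \left(- \frac{197}{8}\right) = \left(-1\right) 261 \left(- \frac{197}{8}\right) = \left(-261\right) \left(- \frac{197}{8}\right) = \frac{51417}{8}$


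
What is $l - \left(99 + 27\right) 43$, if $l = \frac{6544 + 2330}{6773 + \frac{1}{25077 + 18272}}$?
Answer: $- \frac{795177586089}{146801389} \approx -5416.7$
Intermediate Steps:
$l = \frac{192339513}{146801389}$ ($l = \frac{8874}{6773 + \frac{1}{43349}} = \frac{8874}{\frac{293602778}{43349}} = 8874 \cdot \frac{43349}{293602778} = \frac{192339513}{146801389} \approx 1.3102$)
$l - \left(99 + 27\right) 43 = \frac{192339513}{146801389} - \left(99 + 27\right) 43 = \frac{192339513}{146801389} - 126 \cdot 43 = \frac{192339513}{146801389} - 5418 = - \frac{795177586089}{146801389}$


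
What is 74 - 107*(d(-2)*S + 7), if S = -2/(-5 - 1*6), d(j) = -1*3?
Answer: -6783/11 ≈ -616.64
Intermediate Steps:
d(j) = -3
S = 2/11 (S = -2/(-5 - 6) = -2/(-11) = -2*(-1/11) = 2/11 ≈ 0.18182)
74 - 107*(d(-2)*S + 7) = 74 - 107*(-3*2/11 + 7) = 74 - 107*(-6/11 + 7) = 74 - 107*71/11 = 74 - 7597/11 = -6783/11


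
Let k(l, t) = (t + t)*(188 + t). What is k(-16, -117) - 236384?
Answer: -252998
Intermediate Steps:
k(l, t) = 2*t*(188 + t) (k(l, t) = (2*t)*(188 + t) = 2*t*(188 + t))
k(-16, -117) - 236384 = 2*(-117)*(188 - 117) - 236384 = 2*(-117)*71 - 236384 = -16614 - 236384 = -252998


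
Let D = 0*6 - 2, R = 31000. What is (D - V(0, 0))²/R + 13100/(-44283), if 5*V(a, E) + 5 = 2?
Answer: -10150330133/34319325000 ≈ -0.29576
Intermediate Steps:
V(a, E) = -⅗ (V(a, E) = -1 + (⅕)*2 = -1 + ⅖ = -⅗)
D = -2 (D = 0 - 2 = -2)
(D - V(0, 0))²/R + 13100/(-44283) = (-2 - 1*(-⅗))²/31000 + 13100/(-44283) = (-2 + ⅗)²*(1/31000) + 13100*(-1/44283) = (-7/5)²*(1/31000) - 13100/44283 = (49/25)*(1/31000) - 13100/44283 = 49/775000 - 13100/44283 = -10150330133/34319325000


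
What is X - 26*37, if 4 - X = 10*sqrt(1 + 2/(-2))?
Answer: -958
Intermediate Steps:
X = 4 (X = 4 - 10*sqrt(1 + 2/(-2)) = 4 - 10*sqrt(1 + 2*(-1/2)) = 4 - 10*sqrt(1 - 1) = 4 - 10*sqrt(0) = 4 - 10*0 = 4 - 1*0 = 4 + 0 = 4)
X - 26*37 = 4 - 26*37 = 4 - 962 = -958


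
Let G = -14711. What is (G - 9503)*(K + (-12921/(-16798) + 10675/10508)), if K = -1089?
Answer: 31397701973519/1192658 ≈ 2.6326e+7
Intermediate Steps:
(G - 9503)*(K + (-12921/(-16798) + 10675/10508)) = (-14711 - 9503)*(-1089 + (-12921/(-16798) + 10675/10508)) = -24214*(-1089 + (-12921*(-1/16798) + 10675*(1/10508))) = -24214*(-1089 + (12921/16798 + 10675/10508)) = -24214*(-1089 + 4258007/2385316) = -24214*(-2593351117/2385316) = 31397701973519/1192658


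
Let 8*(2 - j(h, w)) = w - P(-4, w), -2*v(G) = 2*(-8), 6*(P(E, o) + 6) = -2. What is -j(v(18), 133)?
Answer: 185/12 ≈ 15.417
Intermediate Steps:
P(E, o) = -19/3 (P(E, o) = -6 + (⅙)*(-2) = -6 - ⅓ = -19/3)
v(G) = 8 (v(G) = -(-8) = -½*(-16) = 8)
j(h, w) = 29/24 - w/8 (j(h, w) = 2 - (w - 1*(-19/3))/8 = 2 - (w + 19/3)/8 = 2 - (19/3 + w)/8 = 2 + (-19/24 - w/8) = 29/24 - w/8)
-j(v(18), 133) = -(29/24 - ⅛*133) = -(29/24 - 133/8) = -1*(-185/12) = 185/12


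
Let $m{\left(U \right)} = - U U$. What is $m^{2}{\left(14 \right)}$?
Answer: $38416$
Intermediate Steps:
$m{\left(U \right)} = - U^{2}$
$m^{2}{\left(14 \right)} = \left(- 14^{2}\right)^{2} = \left(\left(-1\right) 196\right)^{2} = \left(-196\right)^{2} = 38416$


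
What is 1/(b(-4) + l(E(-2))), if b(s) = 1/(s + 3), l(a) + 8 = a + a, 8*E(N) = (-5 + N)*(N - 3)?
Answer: -4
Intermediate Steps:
E(N) = (-5 + N)*(-3 + N)/8 (E(N) = ((-5 + N)*(N - 3))/8 = ((-5 + N)*(-3 + N))/8 = (-5 + N)*(-3 + N)/8)
l(a) = -8 + 2*a (l(a) = -8 + (a + a) = -8 + 2*a)
b(s) = 1/(3 + s)
1/(b(-4) + l(E(-2))) = 1/(1/(3 - 4) + (-8 + 2*(15/8 - 1*(-2) + (⅛)*(-2)²))) = 1/(1/(-1) + (-8 + 2*(15/8 + 2 + (⅛)*4))) = 1/(-1 + (-8 + 2*(15/8 + 2 + ½))) = 1/(-1 + (-8 + 2*(35/8))) = 1/(-1 + (-8 + 35/4)) = 1/(-1 + ¾) = 1/(-¼) = -4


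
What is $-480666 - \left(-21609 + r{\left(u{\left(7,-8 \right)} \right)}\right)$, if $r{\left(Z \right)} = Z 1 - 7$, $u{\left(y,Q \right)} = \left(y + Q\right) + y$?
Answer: $-459056$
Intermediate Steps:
$u{\left(y,Q \right)} = Q + 2 y$ ($u{\left(y,Q \right)} = \left(Q + y\right) + y = Q + 2 y$)
$r{\left(Z \right)} = -7 + Z$ ($r{\left(Z \right)} = Z - 7 = -7 + Z$)
$-480666 - \left(-21609 + r{\left(u{\left(7,-8 \right)} \right)}\right) = -480666 - \left(-15 - 21609 + 14\right) = -480666 + \left(21609 - \left(-7 + \left(-8 + 14\right)\right)\right) = -480666 + \left(21609 - \left(-7 + 6\right)\right) = -480666 + \left(21609 - -1\right) = -480666 + \left(21609 + 1\right) = -480666 + 21610 = -459056$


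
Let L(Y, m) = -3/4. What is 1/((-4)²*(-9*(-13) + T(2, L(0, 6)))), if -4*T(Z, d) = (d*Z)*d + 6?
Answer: 2/3687 ≈ 0.00054245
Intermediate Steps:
L(Y, m) = -¾ (L(Y, m) = -3*¼ = -¾)
T(Z, d) = -3/2 - Z*d²/4 (T(Z, d) = -((d*Z)*d + 6)/4 = -((Z*d)*d + 6)/4 = -(Z*d² + 6)/4 = -(6 + Z*d²)/4 = -3/2 - Z*d²/4)
1/((-4)²*(-9*(-13) + T(2, L(0, 6)))) = 1/((-4)²*(-9*(-13) + (-3/2 - ¼*2*(-¾)²))) = 1/(16*(117 + (-3/2 - ¼*2*9/16))) = 1/(16*(117 + (-3/2 - 9/32))) = 1/(16*(117 - 57/32)) = 1/(16*(3687/32)) = 1/(3687/2) = 2/3687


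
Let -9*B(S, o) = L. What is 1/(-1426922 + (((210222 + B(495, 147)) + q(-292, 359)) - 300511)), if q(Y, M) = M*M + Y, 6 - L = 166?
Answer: -9/12497438 ≈ -7.2015e-7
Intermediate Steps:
L = -160 (L = 6 - 1*166 = 6 - 166 = -160)
B(S, o) = 160/9 (B(S, o) = -⅑*(-160) = 160/9)
q(Y, M) = Y + M² (q(Y, M) = M² + Y = Y + M²)
1/(-1426922 + (((210222 + B(495, 147)) + q(-292, 359)) - 300511)) = 1/(-1426922 + (((210222 + 160/9) + (-292 + 359²)) - 300511)) = 1/(-1426922 + ((1892158/9 + (-292 + 128881)) - 300511)) = 1/(-1426922 + ((1892158/9 + 128589) - 300511)) = 1/(-1426922 + (3049459/9 - 300511)) = 1/(-1426922 + 344860/9) = 1/(-12497438/9) = -9/12497438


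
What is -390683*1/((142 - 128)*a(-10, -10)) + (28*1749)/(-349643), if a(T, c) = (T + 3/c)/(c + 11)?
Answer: 97566081719/36013229 ≈ 2709.2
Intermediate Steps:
a(T, c) = (T + 3/c)/(11 + c)
-390683*1/((142 - 128)*a(-10, -10)) + (28*1749)/(-349643) = -390683*(-10*(11 - 10)/((3 - 10*(-10))*(142 - 128))) + (28*1749)/(-349643) = -390683*(-5/(7*(3 + 100))) + 48972*(-1/349643) = -390683/(-⅒*1*103*14) - 6996/49949 = -390683/((-103/10*14)) - 6996/49949 = -390683/(-721/5) - 6996/49949 = -390683*(-5/721) - 6996/49949 = 1953415/721 - 6996/49949 = 97566081719/36013229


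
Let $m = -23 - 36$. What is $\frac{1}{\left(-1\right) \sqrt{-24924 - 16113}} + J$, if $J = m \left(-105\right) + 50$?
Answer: $6245 + \frac{i \sqrt{41037}}{41037} \approx 6245.0 + 0.0049364 i$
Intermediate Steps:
$m = -59$ ($m = -23 - 36 = -59$)
$J = 6245$ ($J = \left(-59\right) \left(-105\right) + 50 = 6195 + 50 = 6245$)
$\frac{1}{\left(-1\right) \sqrt{-24924 - 16113}} + J = \frac{1}{\left(-1\right) \sqrt{-24924 - 16113}} + 6245 = \frac{1}{\left(-1\right) \sqrt{-41037}} + 6245 = \frac{1}{\left(-1\right) i \sqrt{41037}} + 6245 = \frac{i \sqrt{41037}}{41037} + 6245 = 6245 + \frac{i \sqrt{41037}}{41037}$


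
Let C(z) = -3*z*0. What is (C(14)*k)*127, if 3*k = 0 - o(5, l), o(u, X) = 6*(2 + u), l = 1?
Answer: 0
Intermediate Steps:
o(u, X) = 12 + 6*u
k = -14 (k = (0 - (12 + 6*5))/3 = (0 - (12 + 30))/3 = (0 - 1*42)/3 = (0 - 42)/3 = (⅓)*(-42) = -14)
C(z) = 0
(C(14)*k)*127 = (0*(-14))*127 = 0*127 = 0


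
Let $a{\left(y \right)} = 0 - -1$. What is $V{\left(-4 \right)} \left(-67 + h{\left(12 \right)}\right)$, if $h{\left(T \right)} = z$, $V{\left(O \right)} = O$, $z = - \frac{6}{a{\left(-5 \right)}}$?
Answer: $292$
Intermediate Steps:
$a{\left(y \right)} = 1$ ($a{\left(y \right)} = 0 + 1 = 1$)
$z = -6$ ($z = - \frac{6}{1} = \left(-6\right) 1 = -6$)
$h{\left(T \right)} = -6$
$V{\left(-4 \right)} \left(-67 + h{\left(12 \right)}\right) = - 4 \left(-67 - 6\right) = \left(-4\right) \left(-73\right) = 292$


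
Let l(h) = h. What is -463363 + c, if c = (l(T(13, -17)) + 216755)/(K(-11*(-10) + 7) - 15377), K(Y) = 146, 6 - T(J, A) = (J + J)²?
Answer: -7057697938/15231 ≈ -4.6338e+5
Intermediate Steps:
T(J, A) = 6 - 4*J² (T(J, A) = 6 - (J + J)² = 6 - (2*J)² = 6 - 4*J²)
c = -216085/15231 (c = ((6 - 4*13²) + 216755)/(146 - 15377) = ((6 - 4*169) + 216755)/(-15231) = ((6 - 676) + 216755)*(-1/15231) = (-670 + 216755)*(-1/15231) = 216085*(-1/15231) = -216085/15231 ≈ -14.187)
-463363 + c = -463363 - 216085/15231 = -7057697938/15231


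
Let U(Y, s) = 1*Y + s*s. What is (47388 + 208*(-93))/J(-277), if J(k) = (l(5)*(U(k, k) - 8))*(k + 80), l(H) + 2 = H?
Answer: -2337/3764867 ≈ -0.00062074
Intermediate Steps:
l(H) = -2 + H
U(Y, s) = Y + s**2
J(k) = (80 + k)*(-24 + 3*k + 3*k**2) (J(k) = ((-2 + 5)*((k + k**2) - 8))*(k + 80) = (3*(-8 + k + k**2))*(80 + k) = (-24 + 3*k + 3*k**2)*(80 + k) = (80 + k)*(-24 + 3*k + 3*k**2))
(47388 + 208*(-93))/J(-277) = (47388 + 208*(-93))/(-1920 + 3*(-277)**3 + 216*(-277) + 243*(-277)**2) = (47388 - 19344)/(-1920 + 3*(-21253933) - 59832 + 243*76729) = 28044/(-1920 - 63761799 - 59832 + 18645147) = 28044/(-45178404) = 28044*(-1/45178404) = -2337/3764867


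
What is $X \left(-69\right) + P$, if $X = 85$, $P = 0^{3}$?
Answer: $-5865$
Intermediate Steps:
$P = 0$
$X \left(-69\right) + P = 85 \left(-69\right) + 0 = -5865 + 0 = -5865$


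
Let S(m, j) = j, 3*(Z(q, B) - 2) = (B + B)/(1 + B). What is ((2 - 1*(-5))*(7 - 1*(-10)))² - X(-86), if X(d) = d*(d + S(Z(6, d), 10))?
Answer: 7625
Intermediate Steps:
Z(q, B) = 2 + 2*B/(3*(1 + B)) (Z(q, B) = 2 + ((B + B)/(1 + B))/3 = 2 + ((2*B)/(1 + B))/3 = 2 + (2*B/(1 + B))/3 = 2 + 2*B/(3*(1 + B)))
X(d) = d*(10 + d) (X(d) = d*(d + 10) = d*(10 + d))
((2 - 1*(-5))*(7 - 1*(-10)))² - X(-86) = ((2 - 1*(-5))*(7 - 1*(-10)))² - (-86)*(10 - 86) = ((2 + 5)*(7 + 10))² - (-86)*(-76) = (7*17)² - 1*6536 = 119² - 6536 = 14161 - 6536 = 7625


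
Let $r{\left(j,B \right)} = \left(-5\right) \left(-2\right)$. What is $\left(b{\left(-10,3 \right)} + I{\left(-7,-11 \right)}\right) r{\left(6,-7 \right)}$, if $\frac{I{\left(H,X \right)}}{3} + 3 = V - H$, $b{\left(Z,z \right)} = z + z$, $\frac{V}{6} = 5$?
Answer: $1080$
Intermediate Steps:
$V = 30$ ($V = 6 \cdot 5 = 30$)
$b{\left(Z,z \right)} = 2 z$
$I{\left(H,X \right)} = 81 - 3 H$ ($I{\left(H,X \right)} = -9 + 3 \left(30 - H\right) = -9 - \left(-90 + 3 H\right) = 81 - 3 H$)
$r{\left(j,B \right)} = 10$
$\left(b{\left(-10,3 \right)} + I{\left(-7,-11 \right)}\right) r{\left(6,-7 \right)} = \left(2 \cdot 3 + \left(81 - -21\right)\right) 10 = \left(6 + \left(81 + 21\right)\right) 10 = \left(6 + 102\right) 10 = 108 \cdot 10 = 1080$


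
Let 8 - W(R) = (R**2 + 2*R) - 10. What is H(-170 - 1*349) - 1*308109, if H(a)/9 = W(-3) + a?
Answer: -312645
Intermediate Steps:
W(R) = 18 - R**2 - 2*R (W(R) = 8 - ((R**2 + 2*R) - 10) = 8 - (-10 + R**2 + 2*R) = 8 + (10 - R**2 - 2*R) = 18 - R**2 - 2*R)
H(a) = 135 + 9*a (H(a) = 9*((18 - 1*(-3)**2 - 2*(-3)) + a) = 9*((18 - 1*9 + 6) + a) = 9*((18 - 9 + 6) + a) = 9*(15 + a) = 135 + 9*a)
H(-170 - 1*349) - 1*308109 = (135 + 9*(-170 - 1*349)) - 1*308109 = (135 + 9*(-170 - 349)) - 308109 = (135 + 9*(-519)) - 308109 = (135 - 4671) - 308109 = -4536 - 308109 = -312645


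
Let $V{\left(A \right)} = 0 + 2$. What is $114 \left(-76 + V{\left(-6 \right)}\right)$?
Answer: $-8436$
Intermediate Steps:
$V{\left(A \right)} = 2$
$114 \left(-76 + V{\left(-6 \right)}\right) = 114 \left(-76 + 2\right) = 114 \left(-74\right) = -8436$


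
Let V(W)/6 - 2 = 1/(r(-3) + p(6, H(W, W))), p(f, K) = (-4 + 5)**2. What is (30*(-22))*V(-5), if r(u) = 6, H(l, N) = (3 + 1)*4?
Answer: -59400/7 ≈ -8485.7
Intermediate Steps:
H(l, N) = 16 (H(l, N) = 4*4 = 16)
p(f, K) = 1 (p(f, K) = 1**2 = 1)
V(W) = 90/7 (V(W) = 12 + 6/(6 + 1) = 12 + 6/7 = 90/7)
(30*(-22))*V(-5) = (30*(-22))*(90/7) = -660*90/7 = -59400/7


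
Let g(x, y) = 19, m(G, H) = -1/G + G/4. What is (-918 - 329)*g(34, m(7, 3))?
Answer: -23693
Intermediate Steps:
m(G, H) = -1/G + G/4 (m(G, H) = -1/G + G*(¼) = -1/G + G/4)
(-918 - 329)*g(34, m(7, 3)) = (-918 - 329)*19 = -1247*19 = -23693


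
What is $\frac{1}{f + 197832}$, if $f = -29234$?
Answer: $\frac{1}{168598} \approx 5.9313 \cdot 10^{-6}$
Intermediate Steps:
$\frac{1}{f + 197832} = \frac{1}{-29234 + 197832} = \frac{1}{168598}$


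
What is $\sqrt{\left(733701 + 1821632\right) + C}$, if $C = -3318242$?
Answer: $i \sqrt{762909} \approx 873.45 i$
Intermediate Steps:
$\sqrt{\left(733701 + 1821632\right) + C} = \sqrt{\left(733701 + 1821632\right) - 3318242} = \sqrt{2555333 - 3318242} = \sqrt{-762909} = i \sqrt{762909}$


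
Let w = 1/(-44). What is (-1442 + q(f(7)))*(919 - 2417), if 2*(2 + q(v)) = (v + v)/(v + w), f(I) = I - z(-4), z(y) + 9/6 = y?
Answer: 1186724588/549 ≈ 2.1616e+6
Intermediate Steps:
z(y) = -3/2 + y
w = -1/44 ≈ -0.022727
f(I) = 11/2 + I (f(I) = I - (-3/2 - 4) = I - 1*(-11/2) = I + 11/2 = 11/2 + I)
q(v) = -2 + v/(-1/44 + v) (q(v) = -2 + ((v + v)/(v - 1/44))/2 = -2 + ((2*v)/(-1/44 + v))/2 = -2 + (2*v/(-1/44 + v))/2 = -2 + v/(-1/44 + v))
(-1442 + q(f(7)))*(919 - 2417) = (-1442 + 2*(1 - 22*(11/2 + 7))/(-1 + 44*(11/2 + 7)))*(919 - 2417) = (-1442 + 2*(1 - 22*25/2)/(-1 + 44*(25/2)))*(-1498) = (-1442 + 2*(1 - 275)/(-1 + 550))*(-1498) = (-1442 + 2*(-274)/549)*(-1498) = (-1442 + 2*(1/549)*(-274))*(-1498) = (-1442 - 548/549)*(-1498) = -792206/549*(-1498) = 1186724588/549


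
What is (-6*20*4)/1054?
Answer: -240/527 ≈ -0.45541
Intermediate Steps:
(-6*20*4)/1054 = -120*4*(1/1054) = -480*1/1054 = -240/527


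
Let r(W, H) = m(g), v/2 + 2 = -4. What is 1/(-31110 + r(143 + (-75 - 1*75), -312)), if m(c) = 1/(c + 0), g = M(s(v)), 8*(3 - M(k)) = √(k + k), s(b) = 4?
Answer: -1104393/34357292914 - √2/34357292914 ≈ -3.2144e-5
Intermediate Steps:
v = -12 (v = -4 + 2*(-4) = -4 - 8 = -12)
M(k) = 3 - √2*√k/8 (M(k) = 3 - √(k + k)/8 = 3 - √2*√k/8)
g = 3 - √2/4 (g = 3 - √2*√4/8 = 3 - ⅛*√2*2 = 3 - √2/4 ≈ 2.6464)
m(c) = 1/c
r(W, H) = 1/(3 - √2/4)
1/(-31110 + r(143 + (-75 - 1*75), -312)) = 1/(-31110 + (24/71 + 2*√2/71)) = 1/(-2208786/71 + 2*√2/71)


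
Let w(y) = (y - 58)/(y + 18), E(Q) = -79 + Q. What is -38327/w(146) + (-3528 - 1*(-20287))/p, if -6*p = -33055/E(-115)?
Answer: -4761092987/66110 ≈ -72018.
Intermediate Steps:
w(y) = (-58 + y)/(18 + y)
p = -33055/1164 (p = -(-33055)/(6*(-79 - 115)) = -(-33055)/(6*(-194)) = -(-33055)*(-1)/(6*194) = -1/6*33055/194 = -33055/1164 ≈ -28.398)
-38327/w(146) + (-3528 - 1*(-20287))/p = -38327*(18 + 146)/(-58 + 146) + (-3528 - 1*(-20287))/(-33055/1164) = -38327/(88/164) + (-3528 + 20287)*(-1164/33055) = -38327/((1/164)*88) + 16759*(-1164/33055) = -38327/22/41 - 19507476/33055 = -38327*41/22 - 19507476/33055 = -1571407/22 - 19507476/33055 = -4761092987/66110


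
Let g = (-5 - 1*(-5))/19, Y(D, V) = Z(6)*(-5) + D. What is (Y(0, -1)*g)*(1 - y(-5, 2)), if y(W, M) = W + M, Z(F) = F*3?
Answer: 0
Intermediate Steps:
Z(F) = 3*F
Y(D, V) = -90 + D (Y(D, V) = (3*6)*(-5) + D = 18*(-5) + D = -90 + D)
y(W, M) = M + W
g = 0 (g = (-5 + 5)*(1/19) = 0*(1/19) = 0)
(Y(0, -1)*g)*(1 - y(-5, 2)) = ((-90 + 0)*0)*(1 - (2 - 5)) = (-90*0)*(1 - 1*(-3)) = 0*(1 + 3) = 0*4 = 0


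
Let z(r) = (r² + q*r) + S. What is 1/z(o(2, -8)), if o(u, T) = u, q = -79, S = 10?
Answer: -1/144 ≈ -0.0069444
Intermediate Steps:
z(r) = 10 + r² - 79*r (z(r) = (r² - 79*r) + 10 = 10 + r² - 79*r)
1/z(o(2, -8)) = 1/(10 + 2² - 79*2) = 1/(10 + 4 - 158) = 1/(-144) = -1/144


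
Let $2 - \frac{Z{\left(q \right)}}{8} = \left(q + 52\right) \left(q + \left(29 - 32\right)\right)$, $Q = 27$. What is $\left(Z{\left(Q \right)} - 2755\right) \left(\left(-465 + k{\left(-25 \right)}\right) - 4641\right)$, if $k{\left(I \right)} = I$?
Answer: $91880817$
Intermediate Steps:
$Z{\left(q \right)} = 16 - 8 \left(-3 + q\right) \left(52 + q\right)$ ($Z{\left(q \right)} = 16 - 8 \left(q + 52\right) \left(q + \left(29 - 32\right)\right) = 16 - 8 \left(52 + q\right) \left(q + \left(29 - 32\right)\right) = 16 - 8 \left(52 + q\right) \left(q - 3\right) = 16 - 8 \left(52 + q\right) \left(-3 + q\right) = 16 - 8 \left(-3 + q\right) \left(52 + q\right)$)
$\left(Z{\left(Q \right)} - 2755\right) \left(\left(-465 + k{\left(-25 \right)}\right) - 4641\right) = \left(\left(1264 - 10584 - 8 \cdot 27^{2}\right) - 2755\right) \left(\left(-465 - 25\right) - 4641\right) = \left(\left(1264 - 10584 - 5832\right) - 2755\right) \left(-490 - 4641\right) = \left(\left(1264 - 10584 - 5832\right) - 2755\right) \left(-5131\right) = \left(-15152 - 2755\right) \left(-5131\right) = \left(-17907\right) \left(-5131\right) = 91880817$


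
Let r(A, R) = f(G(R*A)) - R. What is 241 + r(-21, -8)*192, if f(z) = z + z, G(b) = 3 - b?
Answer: -61583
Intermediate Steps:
f(z) = 2*z
r(A, R) = 6 - R - 2*A*R (r(A, R) = 2*(3 - R*A) - R = 2*(3 - A*R) - R = (6 - 2*A*R) - R = 6 - R - 2*A*R)
241 + r(-21, -8)*192 = 241 + (6 - 1*(-8) - 2*(-21)*(-8))*192 = 241 + (6 + 8 - 336)*192 = 241 - 322*192 = 241 - 61824 = -61583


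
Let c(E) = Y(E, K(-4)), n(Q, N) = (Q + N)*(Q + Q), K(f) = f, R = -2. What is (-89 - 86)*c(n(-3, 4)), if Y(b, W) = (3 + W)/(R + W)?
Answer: -175/6 ≈ -29.167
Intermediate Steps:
Y(b, W) = (3 + W)/(-2 + W)
n(Q, N) = 2*Q*(N + Q) (n(Q, N) = (N + Q)*(2*Q) = 2*Q*(N + Q))
c(E) = ⅙ (c(E) = (3 - 4)/(-2 - 4) = -1/(-6) = -⅙*(-1) = ⅙)
(-89 - 86)*c(n(-3, 4)) = (-89 - 86)*(⅙) = -175*⅙ = -175/6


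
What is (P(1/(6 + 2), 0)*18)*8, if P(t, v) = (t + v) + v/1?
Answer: 18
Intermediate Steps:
P(t, v) = t + 2*v (P(t, v) = (t + v) + v*1 = (t + v) + v = t + 2*v)
(P(1/(6 + 2), 0)*18)*8 = ((1/(6 + 2) + 2*0)*18)*8 = ((1/8 + 0)*18)*8 = ((⅛ + 0)*18)*8 = ((⅛)*18)*8 = (9/4)*8 = 18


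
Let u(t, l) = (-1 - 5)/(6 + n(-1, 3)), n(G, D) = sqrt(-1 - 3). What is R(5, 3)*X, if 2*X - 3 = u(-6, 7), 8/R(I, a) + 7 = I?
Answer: -21/5 - 3*I/5 ≈ -4.2 - 0.6*I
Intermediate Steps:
n(G, D) = 2*I (n(G, D) = sqrt(-4) = 2*I)
R(I, a) = 8/(-7 + I)
u(t, l) = -3*(6 - 2*I)/20 (u(t, l) = (-1 - 5)/(6 + 2*I) = -3*(6 - 2*I)/20)
X = 21/20 + 3*I/20 (X = 3/2 + (-9/10 + 3*I/10)/2 = 3/2 + (-9/20 + 3*I/20) = 21/20 + 3*I/20 ≈ 1.05 + 0.15*I)
R(5, 3)*X = (8/(-7 + 5))*(21/20 + 3*I/20) = (8/(-2))*(21/20 + 3*I/20) = (8*(-1/2))*(21/20 + 3*I/20) = -4*(21/20 + 3*I/20) = -21/5 - 3*I/5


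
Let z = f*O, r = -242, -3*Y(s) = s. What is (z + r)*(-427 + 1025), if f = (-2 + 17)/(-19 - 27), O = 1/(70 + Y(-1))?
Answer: -30535661/211 ≈ -1.4472e+5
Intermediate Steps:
Y(s) = -s/3
O = 3/211 (O = 1/(70 - 1/3*(-1)) = 1/(70 + 1/3) = 1/(211/3) = 3/211 ≈ 0.014218)
f = -15/46 (f = 15/(-46) = 15*(-1/46) = -15/46 ≈ -0.32609)
z = -45/9706 (z = -15/46*3/211 = -45/9706 ≈ -0.0046363)
(z + r)*(-427 + 1025) = (-45/9706 - 242)*(-427 + 1025) = -2348897/9706*598 = -30535661/211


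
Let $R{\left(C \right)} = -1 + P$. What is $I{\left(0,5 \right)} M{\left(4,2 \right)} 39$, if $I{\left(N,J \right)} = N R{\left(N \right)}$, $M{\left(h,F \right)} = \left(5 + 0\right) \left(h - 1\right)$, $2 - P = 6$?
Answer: $0$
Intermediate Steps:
$P = -4$ ($P = 2 - 6 = -4$)
$R{\left(C \right)} = -5$ ($R{\left(C \right)} = -1 - 4 = -5$)
$M{\left(h,F \right)} = -5 + 5 h$ ($M{\left(h,F \right)} = 5 \left(-1 + h\right) = -5 + 5 h$)
$I{\left(N,J \right)} = - 5 N$ ($I{\left(N,J \right)} = N \left(-5\right) = - 5 N$)
$I{\left(0,5 \right)} M{\left(4,2 \right)} 39 = \left(-5\right) 0 \left(-5 + 5 \cdot 4\right) 39 = 0 \left(-5 + 20\right) 39 = 0 \cdot 15 \cdot 39 = 0 \cdot 39 = 0$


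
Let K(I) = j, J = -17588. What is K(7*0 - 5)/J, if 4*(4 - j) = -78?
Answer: -47/35176 ≈ -0.0013361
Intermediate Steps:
j = 47/2 (j = 4 - ¼*(-78) = 4 + 39/2 = 47/2 ≈ 23.500)
K(I) = 47/2
K(7*0 - 5)/J = (47/2)/(-17588) = (47/2)*(-1/17588) = -47/35176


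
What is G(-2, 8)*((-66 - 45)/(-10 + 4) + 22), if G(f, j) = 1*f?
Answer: -81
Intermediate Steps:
G(f, j) = f
G(-2, 8)*((-66 - 45)/(-10 + 4) + 22) = -2*((-66 - 45)/(-10 + 4) + 22) = -2*(-111/(-6) + 22) = -2*(-111*(-1/6) + 22) = -2*(37/2 + 22) = -2*81/2 = -81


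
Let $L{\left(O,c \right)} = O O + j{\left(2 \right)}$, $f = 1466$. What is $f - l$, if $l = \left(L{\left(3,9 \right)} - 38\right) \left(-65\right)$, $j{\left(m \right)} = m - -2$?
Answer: $-159$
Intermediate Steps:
$j{\left(m \right)} = 2 + m$ ($j{\left(m \right)} = m + 2 = 2 + m$)
$L{\left(O,c \right)} = 4 + O^{2}$ ($L{\left(O,c \right)} = O O + \left(2 + 2\right) = O^{2} + 4 = 4 + O^{2}$)
$l = 1625$ ($l = \left(\left(4 + 3^{2}\right) - 38\right) \left(-65\right) = \left(\left(4 + 9\right) - 38\right) \left(-65\right) = \left(13 - 38\right) \left(-65\right) = \left(-25\right) \left(-65\right) = 1625$)
$f - l = 1466 - 1625 = -159$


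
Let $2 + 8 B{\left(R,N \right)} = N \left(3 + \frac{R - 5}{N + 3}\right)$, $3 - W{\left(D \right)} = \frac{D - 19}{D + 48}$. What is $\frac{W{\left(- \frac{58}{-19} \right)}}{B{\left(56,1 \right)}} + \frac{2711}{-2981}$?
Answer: $\frac{7357393}{7228925} \approx 1.0178$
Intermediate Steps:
$W{\left(D \right)} = 3 - \frac{-19 + D}{48 + D}$ ($W{\left(D \right)} = 3 - \frac{D - 19}{D + 48} = 3 - \frac{-19 + D}{48 + D}$)
$B{\left(R,N \right)} = - \frac{1}{4} + \frac{N \left(3 + \frac{-5 + R}{3 + N}\right)}{8}$ ($B{\left(R,N \right)} = - \frac{1}{4} + \frac{N \left(3 + \frac{R - 5}{N + 3}\right)}{8} = - \frac{1}{4} + \frac{N \left(3 + \frac{-5 + R}{3 + N}\right)}{8}$)
$\frac{W{\left(- \frac{58}{-19} \right)}}{B{\left(56,1 \right)}} + \frac{2711}{-2981} = \frac{\frac{1}{48 - \frac{58}{-19}} \left(163 + 2 \left(- \frac{58}{-19}\right)\right)}{\frac{1}{8} \frac{1}{3 + 1} \left(-6 + 2 \cdot 1 + 3 \cdot 1^{2} + 1 \cdot 56\right)} + \frac{2711}{-2981} = \frac{\frac{1}{48 - - \frac{58}{19}} \left(163 + 2 \left(\left(-58\right) \left(- \frac{1}{19}\right)\right)\right)}{\frac{1}{8} \cdot \frac{1}{4} \left(-6 + 2 + 3 \cdot 1 + 56\right)} + 2711 \left(- \frac{1}{2981}\right) = \frac{\frac{1}{48 + \frac{58}{19}} \left(163 + 2 \cdot \frac{58}{19}\right)}{\frac{1}{8} \cdot \frac{1}{4} \left(-6 + 2 + 3 + 56\right)} - \frac{2711}{2981} = \frac{\frac{1}{\frac{970}{19}} \left(163 + \frac{116}{19}\right)}{\frac{1}{8} \cdot \frac{1}{4} \cdot 55} - \frac{2711}{2981} = \frac{\frac{19}{970} \cdot \frac{3213}{19}}{\frac{55}{32}} - \frac{2711}{2981} = \frac{3213}{970} \cdot \frac{32}{55} - \frac{2711}{2981} = \frac{51408}{26675} - \frac{2711}{2981} = \frac{7357393}{7228925}$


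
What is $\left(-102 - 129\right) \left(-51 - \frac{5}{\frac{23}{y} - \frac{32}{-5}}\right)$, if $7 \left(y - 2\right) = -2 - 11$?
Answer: $\frac{3288824}{279} \approx 11788.0$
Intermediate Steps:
$y = \frac{1}{7}$ ($y = 2 + \frac{-2 - 11}{7} = 2 + \frac{1}{7} \left(-13\right) = 2 - \frac{13}{7} = \frac{1}{7} \approx 0.14286$)
$\left(-102 - 129\right) \left(-51 - \frac{5}{\frac{23}{y} - \frac{32}{-5}}\right) = \left(-102 - 129\right) \left(-51 - \frac{5}{23 \frac{1}{\frac{1}{7}} - \frac{32}{-5}}\right) = - 231 \left(-51 - \frac{5}{23 \cdot 7 - - \frac{32}{5}}\right) = - 231 \left(-51 - \frac{5}{161 + \frac{32}{5}}\right) = - 231 \left(-51 - \frac{5}{\frac{837}{5}}\right) = - 231 \left(-51 - 5 \cdot \frac{5}{837}\right) = - 231 \left(-51 - \frac{25}{837}\right) = \left(-231\right) \left(- \frac{42712}{837}\right) = \frac{3288824}{279}$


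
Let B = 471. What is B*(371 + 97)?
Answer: 220428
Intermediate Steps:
B*(371 + 97) = 471*(371 + 97) = 471*468 = 220428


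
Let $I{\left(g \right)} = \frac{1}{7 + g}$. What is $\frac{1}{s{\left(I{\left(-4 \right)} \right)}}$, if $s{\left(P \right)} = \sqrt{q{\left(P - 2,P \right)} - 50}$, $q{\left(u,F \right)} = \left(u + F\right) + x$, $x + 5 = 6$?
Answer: $- \frac{i \sqrt{453}}{151} \approx - 0.14095 i$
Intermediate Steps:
$x = 1$ ($x = -5 + 6 = 1$)
$q{\left(u,F \right)} = 1 + F + u$ ($q{\left(u,F \right)} = \left(u + F\right) + 1 = \left(F + u\right) + 1 = 1 + F + u$)
$s{\left(P \right)} = \sqrt{-51 + 2 P}$ ($s{\left(P \right)} = \sqrt{\left(1 + P + \left(P - 2\right)\right) - 50} = \sqrt{\left(1 + P + \left(-2 + P\right)\right) - 50} = \sqrt{\left(-1 + 2 P\right) - 50} = \sqrt{-51 + 2 P}$)
$\frac{1}{s{\left(I{\left(-4 \right)} \right)}} = \frac{1}{\sqrt{-51 + \frac{2}{7 - 4}}} = \frac{1}{\sqrt{-51 + \frac{2}{3}}} = \frac{1}{\sqrt{- \frac{151}{3}}} = \frac{1}{\frac{1}{3} i \sqrt{453}} = - \frac{i \sqrt{453}}{151}$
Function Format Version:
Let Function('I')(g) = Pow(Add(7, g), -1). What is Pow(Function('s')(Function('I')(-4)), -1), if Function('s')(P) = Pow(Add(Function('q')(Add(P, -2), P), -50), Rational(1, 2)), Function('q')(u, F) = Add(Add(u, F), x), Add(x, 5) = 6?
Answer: Mul(Rational(-1, 151), I, Pow(453, Rational(1, 2))) ≈ Mul(-0.14095, I)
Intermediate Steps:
x = 1 (x = Add(-5, 6) = 1)
Function('q')(u, F) = Add(1, F, u) (Function('q')(u, F) = Add(Add(u, F), 1) = Add(Add(F, u), 1) = Add(1, F, u))
Function('s')(P) = Pow(Add(-51, Mul(2, P)), Rational(1, 2)) (Function('s')(P) = Pow(Add(Add(1, P, Add(P, -2)), -50), Rational(1, 2)) = Pow(Add(Add(1, P, Add(-2, P)), -50), Rational(1, 2)) = Pow(Add(Add(-1, Mul(2, P)), -50), Rational(1, 2)) = Pow(Add(-51, Mul(2, P)), Rational(1, 2)))
Pow(Function('s')(Function('I')(-4)), -1) = Pow(Pow(Add(-51, Mul(2, Pow(Add(7, -4), -1))), Rational(1, 2)), -1) = Pow(Pow(Add(-51, Mul(2, Pow(3, -1))), Rational(1, 2)), -1) = Pow(Pow(Add(-51, Mul(2, Rational(1, 3))), Rational(1, 2)), -1) = Pow(Pow(Add(-51, Rational(2, 3)), Rational(1, 2)), -1) = Pow(Pow(Rational(-151, 3), Rational(1, 2)), -1) = Pow(Mul(Rational(1, 3), I, Pow(453, Rational(1, 2))), -1) = Mul(Rational(-1, 151), I, Pow(453, Rational(1, 2)))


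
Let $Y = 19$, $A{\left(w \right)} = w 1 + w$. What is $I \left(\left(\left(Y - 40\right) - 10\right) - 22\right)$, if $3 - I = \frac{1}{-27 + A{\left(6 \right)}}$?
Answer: $- \frac{2438}{15} \approx -162.53$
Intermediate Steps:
$A{\left(w \right)} = 2 w$ ($A{\left(w \right)} = w + w = 2 w$)
$I = \frac{46}{15}$ ($I = 3 - \frac{1}{-27 + 2 \cdot 6} = 3 - \frac{1}{-27 + 12} = 3 - \frac{1}{-15} = 3 - - \frac{1}{15} = 3 + \frac{1}{15} = \frac{46}{15} \approx 3.0667$)
$I \left(\left(\left(Y - 40\right) - 10\right) - 22\right) = \frac{46 \left(\left(\left(19 - 40\right) - 10\right) - 22\right)}{15} = \frac{46 \left(\left(-21 - 10\right) - 22\right)}{15} = \frac{46 \left(-31 - 22\right)}{15} = \frac{46}{15} \left(-53\right) = - \frac{2438}{15}$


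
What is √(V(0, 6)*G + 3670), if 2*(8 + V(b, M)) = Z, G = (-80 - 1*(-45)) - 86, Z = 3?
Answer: √17826/2 ≈ 66.757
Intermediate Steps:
G = -121 (G = (-80 + 45) - 86 = -35 - 86 = -121)
V(b, M) = -13/2 (V(b, M) = -8 + (½)*3 = -8 + 3/2 = -13/2)
√(V(0, 6)*G + 3670) = √(-13/2*(-121) + 3670) = √(1573/2 + 3670) = √(8913/2) = √17826/2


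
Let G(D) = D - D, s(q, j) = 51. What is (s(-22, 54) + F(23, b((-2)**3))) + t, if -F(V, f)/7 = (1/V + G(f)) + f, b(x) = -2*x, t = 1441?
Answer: 31733/23 ≈ 1379.7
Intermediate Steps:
G(D) = 0
F(V, f) = -7*f - 7/V (F(V, f) = -7*((1/V + 0) + f) = -7*(1/V + f) = -7*(f + 1/V) = -7*f - 7/V)
(s(-22, 54) + F(23, b((-2)**3))) + t = (51 + (-(-14)*(-2)**3 - 7/23)) + 1441 = (51 + (-(-14)*(-8) - 7*1/23)) + 1441 = (51 + (-7*16 - 7/23)) + 1441 = (51 + (-112 - 7/23)) + 1441 = (51 - 2583/23) + 1441 = -1410/23 + 1441 = 31733/23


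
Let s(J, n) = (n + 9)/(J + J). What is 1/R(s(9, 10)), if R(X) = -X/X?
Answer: -1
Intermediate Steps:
s(J, n) = (9 + n)/(2*J) (s(J, n) = (9 + n)/((2*J)) = (9 + n)*(1/(2*J)) = (9 + n)/(2*J))
R(X) = -1 (R(X) = -1*1 = -1)
1/R(s(9, 10)) = 1/(-1) = -1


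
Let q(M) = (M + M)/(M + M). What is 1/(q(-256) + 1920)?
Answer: 1/1921 ≈ 0.00052056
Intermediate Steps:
q(M) = 1 (q(M) = (2*M)/((2*M)) = (2*M)*(1/(2*M)) = 1)
1/(q(-256) + 1920) = 1/(1 + 1920) = 1/1921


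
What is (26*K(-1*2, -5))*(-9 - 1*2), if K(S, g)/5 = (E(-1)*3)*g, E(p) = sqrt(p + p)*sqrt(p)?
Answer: -21450*sqrt(2) ≈ -30335.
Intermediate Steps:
E(p) = p*sqrt(2) (E(p) = sqrt(2*p)*sqrt(p) = (sqrt(2)*sqrt(p))*sqrt(p) = p*sqrt(2))
K(S, g) = -15*g*sqrt(2) (K(S, g) = 5*((-sqrt(2)*3)*g) = 5*((-3*sqrt(2))*g) = 5*(-3*g*sqrt(2)) = -15*g*sqrt(2))
(26*K(-1*2, -5))*(-9 - 1*2) = (26*(-15*(-5)*sqrt(2)))*(-9 - 1*2) = (26*(75*sqrt(2)))*(-9 - 2) = (1950*sqrt(2))*(-11) = -21450*sqrt(2)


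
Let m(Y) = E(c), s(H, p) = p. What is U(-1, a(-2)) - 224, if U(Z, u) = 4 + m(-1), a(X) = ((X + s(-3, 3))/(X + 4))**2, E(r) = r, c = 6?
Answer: -214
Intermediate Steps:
m(Y) = 6
a(X) = (3 + X)**2/(4 + X)**2 (a(X) = ((X + 3)/(X + 4))**2 = ((3 + X)/(4 + X))**2 = (3 + X)**2/(4 + X)**2)
U(Z, u) = 10 (U(Z, u) = 4 + 6 = 10)
U(-1, a(-2)) - 224 = 10 - 224 = -214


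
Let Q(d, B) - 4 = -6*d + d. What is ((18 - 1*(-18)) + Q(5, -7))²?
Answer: 225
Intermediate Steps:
Q(d, B) = 4 - 5*d (Q(d, B) = 4 + (-6*d + d) = 4 - 5*d)
((18 - 1*(-18)) + Q(5, -7))² = ((18 - 1*(-18)) + (4 - 5*5))² = ((18 + 18) + (4 - 25))² = (36 - 21)² = 15² = 225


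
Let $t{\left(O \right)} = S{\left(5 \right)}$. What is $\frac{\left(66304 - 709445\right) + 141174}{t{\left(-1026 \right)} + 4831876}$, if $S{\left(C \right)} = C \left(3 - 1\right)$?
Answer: $- \frac{501967}{4831886} \approx -0.10389$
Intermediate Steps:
$S{\left(C \right)} = 2 C$ ($S{\left(C \right)} = C 2 = 2 C$)
$t{\left(O \right)} = 10$ ($t{\left(O \right)} = 2 \cdot 5 = 10$)
$\frac{\left(66304 - 709445\right) + 141174}{t{\left(-1026 \right)} + 4831876} = \frac{\left(66304 - 709445\right) + 141174}{10 + 4831876} = \frac{-643141 + 141174}{4831886} = \left(-501967\right) \frac{1}{4831886} = - \frac{501967}{4831886}$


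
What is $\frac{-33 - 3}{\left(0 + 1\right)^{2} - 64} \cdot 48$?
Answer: $\frac{192}{7} \approx 27.429$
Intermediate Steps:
$\frac{-33 - 3}{\left(0 + 1\right)^{2} - 64} \cdot 48 = \frac{1}{1^{2} - 64} \left(-36\right) 48 = \frac{1}{1 - 64} \left(-36\right) 48 = \frac{1}{-63} \left(-36\right) 48 = \left(- \frac{1}{63}\right) \left(-36\right) 48 = \frac{4}{7} \cdot 48 = \frac{192}{7}$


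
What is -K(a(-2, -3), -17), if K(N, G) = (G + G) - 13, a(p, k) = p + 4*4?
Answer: 47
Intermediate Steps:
a(p, k) = 16 + p (a(p, k) = p + 16 = 16 + p)
K(N, G) = -13 + 2*G (K(N, G) = 2*G - 13 = -13 + 2*G)
-K(a(-2, -3), -17) = -(-13 + 2*(-17)) = -(-13 - 34) = -1*(-47) = 47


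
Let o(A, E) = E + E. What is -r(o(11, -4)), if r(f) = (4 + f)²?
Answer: -16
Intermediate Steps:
o(A, E) = 2*E
-r(o(11, -4)) = -(4 + 2*(-4))² = -(4 - 8)² = -1*(-4)² = -1*16 = -16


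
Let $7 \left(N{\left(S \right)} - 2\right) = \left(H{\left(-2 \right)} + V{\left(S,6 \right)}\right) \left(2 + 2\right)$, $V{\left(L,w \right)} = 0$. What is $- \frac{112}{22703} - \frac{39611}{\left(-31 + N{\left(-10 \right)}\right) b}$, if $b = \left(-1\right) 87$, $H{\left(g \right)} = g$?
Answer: $- \frac{6297075715}{416758971} \approx -15.11$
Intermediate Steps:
$b = -87$
$N{\left(S \right)} = \frac{6}{7}$ ($N{\left(S \right)} = 2 + \frac{\left(-2 + 0\right) \left(2 + 2\right)}{7} = 2 + \frac{\left(-2\right) 4}{7} = 2 + \frac{1}{7} \left(-8\right) = 2 - \frac{8}{7} = \frac{6}{7}$)
$- \frac{112}{22703} - \frac{39611}{\left(-31 + N{\left(-10 \right)}\right) b} = - \frac{112}{22703} - \frac{39611}{\left(-31 + \frac{6}{7}\right) \left(-87\right)} = \left(-112\right) \frac{1}{22703} - \frac{39611}{\left(- \frac{211}{7}\right) \left(-87\right)} = - \frac{112}{22703} - \frac{39611}{\frac{18357}{7}} = - \frac{112}{22703} - \frac{277277}{18357} = - \frac{6297075715}{416758971}$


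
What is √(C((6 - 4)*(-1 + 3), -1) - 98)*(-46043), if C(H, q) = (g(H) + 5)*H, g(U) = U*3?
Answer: -46043*I*√30 ≈ -2.5219e+5*I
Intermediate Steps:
g(U) = 3*U
C(H, q) = H*(5 + 3*H) (C(H, q) = (3*H + 5)*H = (5 + 3*H)*H = H*(5 + 3*H))
√(C((6 - 4)*(-1 + 3), -1) - 98)*(-46043) = √(((6 - 4)*(-1 + 3))*(5 + 3*((6 - 4)*(-1 + 3))) - 98)*(-46043) = √((2*2)*(5 + 3*(2*2)) - 98)*(-46043) = √(4*(5 + 3*4) - 98)*(-46043) = √(4*(5 + 12) - 98)*(-46043) = √(4*17 - 98)*(-46043) = √(68 - 98)*(-46043) = √(-30)*(-46043) = (I*√30)*(-46043) = -46043*I*√30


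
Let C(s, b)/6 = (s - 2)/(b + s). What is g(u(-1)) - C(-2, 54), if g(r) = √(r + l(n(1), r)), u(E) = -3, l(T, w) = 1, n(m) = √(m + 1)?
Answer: 6/13 + I*√2 ≈ 0.46154 + 1.4142*I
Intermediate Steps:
C(s, b) = 6*(-2 + s)/(b + s) (C(s, b) = 6*((s - 2)/(b + s)) = 6*((-2 + s)/(b + s)) = 6*(-2 + s)/(b + s))
n(m) = √(1 + m)
g(r) = √(1 + r) (g(r) = √(r + 1) = √(1 + r))
g(u(-1)) - C(-2, 54) = √(1 - 3) - 6*(-2 - 2)/(54 - 2) = √(-2) - 6*(-4)/52 = I*√2 - 6*(-4)/52 = I*√2 - 1*(-6/13) = I*√2 + 6/13 = 6/13 + I*√2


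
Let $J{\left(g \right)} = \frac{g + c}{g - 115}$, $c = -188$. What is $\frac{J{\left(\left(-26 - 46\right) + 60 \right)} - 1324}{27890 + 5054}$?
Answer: $- \frac{41987}{1045972} \approx -0.040142$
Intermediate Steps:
$J{\left(g \right)} = \frac{-188 + g}{-115 + g}$ ($J{\left(g \right)} = \frac{g - 188}{g - 115} = \frac{-188 + g}{-115 + g}$)
$\frac{J{\left(\left(-26 - 46\right) + 60 \right)} - 1324}{27890 + 5054} = \frac{\frac{-188 + \left(\left(-26 - 46\right) + 60\right)}{-115 + \left(\left(-26 - 46\right) + 60\right)} - 1324}{27890 + 5054} = \frac{\frac{-188 + \left(-72 + 60\right)}{-115 + \left(-72 + 60\right)} - 1324}{32944} = \left(\frac{-188 - 12}{-115 - 12} - 1324\right) \frac{1}{32944} = \left(\frac{1}{-127} \left(-200\right) - 1324\right) \frac{1}{32944} = \left(\left(- \frac{1}{127}\right) \left(-200\right) - 1324\right) \frac{1}{32944} = \left(\frac{200}{127} - 1324\right) \frac{1}{32944} = \left(- \frac{167948}{127}\right) \frac{1}{32944} = - \frac{41987}{1045972}$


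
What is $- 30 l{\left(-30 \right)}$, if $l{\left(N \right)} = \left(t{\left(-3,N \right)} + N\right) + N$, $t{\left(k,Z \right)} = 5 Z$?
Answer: $6300$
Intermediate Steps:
$l{\left(N \right)} = 7 N$ ($l{\left(N \right)} = \left(5 N + N\right) + N = 6 N + N = 7 N$)
$- 30 l{\left(-30 \right)} = - 30 \cdot 7 \left(-30\right) = \left(-30\right) \left(-210\right) = 6300$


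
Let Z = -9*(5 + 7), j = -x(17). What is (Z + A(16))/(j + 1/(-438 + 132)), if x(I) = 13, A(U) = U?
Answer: 1224/173 ≈ 7.0751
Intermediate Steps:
j = -13 (j = -1*13 = -13)
Z = -108 (Z = -9*12 = -108)
(Z + A(16))/(j + 1/(-438 + 132)) = (-108 + 16)/(-13 + 1/(-438 + 132)) = -92/(-13 + 1/(-306)) = -92/(-13 - 1/306) = -92/(-3979/306) = -92*(-306/3979) = 1224/173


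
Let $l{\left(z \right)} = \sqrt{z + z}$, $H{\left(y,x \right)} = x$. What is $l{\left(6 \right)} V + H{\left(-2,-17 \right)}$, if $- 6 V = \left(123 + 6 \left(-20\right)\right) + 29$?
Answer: $-17 - \frac{32 \sqrt{3}}{3} \approx -35.475$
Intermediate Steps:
$V = - \frac{16}{3}$ ($V = - \frac{\left(123 + 6 \left(-20\right)\right) + 29}{6} = - \frac{\left(123 - 120\right) + 29}{6} = - \frac{3 + 29}{6} = \left(- \frac{1}{6}\right) 32 = - \frac{16}{3} \approx -5.3333$)
$l{\left(z \right)} = \sqrt{2} \sqrt{z}$ ($l{\left(z \right)} = \sqrt{2 z} = \sqrt{2} \sqrt{z}$)
$l{\left(6 \right)} V + H{\left(-2,-17 \right)} = \sqrt{2} \sqrt{6} \left(- \frac{16}{3}\right) - 17 = 2 \sqrt{3} \left(- \frac{16}{3}\right) - 17 = - \frac{32 \sqrt{3}}{3} - 17 = -17 - \frac{32 \sqrt{3}}{3}$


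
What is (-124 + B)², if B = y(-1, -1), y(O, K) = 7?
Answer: 13689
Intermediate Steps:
B = 7
(-124 + B)² = (-124 + 7)² = (-117)² = 13689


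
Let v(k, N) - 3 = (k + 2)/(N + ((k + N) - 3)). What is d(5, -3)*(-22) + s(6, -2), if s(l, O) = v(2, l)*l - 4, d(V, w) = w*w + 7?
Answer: -3694/11 ≈ -335.82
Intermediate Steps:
d(V, w) = 7 + w**2 (d(V, w) = w**2 + 7 = 7 + w**2)
v(k, N) = 3 + (2 + k)/(-3 + k + 2*N) (v(k, N) = 3 + (k + 2)/(N + ((k + N) - 3)) = 3 + (2 + k)/(N + ((N + k) - 3)) = 3 + (2 + k)/(N + (-3 + N + k)) = 3 + (2 + k)/(-3 + k + 2*N))
s(l, O) = -4 + l*(1 + 6*l)/(-1 + 2*l) (s(l, O) = ((-7 + 4*2 + 6*l)/(-3 + 2 + 2*l))*l - 4 = ((-7 + 8 + 6*l)/(-1 + 2*l))*l - 4 = ((1 + 6*l)/(-1 + 2*l))*l - 4 = l*(1 + 6*l)/(-1 + 2*l) - 4 = -4 + l*(1 + 6*l)/(-1 + 2*l))
d(5, -3)*(-22) + s(6, -2) = (7 + (-3)**2)*(-22) + (4 - 7*6 + 6*6**2)/(-1 + 2*6) = (7 + 9)*(-22) + (4 - 42 + 6*36)/(-1 + 12) = 16*(-22) + (4 - 42 + 216)/11 = -352 + (1/11)*178 = -352 + 178/11 = -3694/11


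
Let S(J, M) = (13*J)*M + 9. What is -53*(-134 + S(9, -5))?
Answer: 37630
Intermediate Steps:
S(J, M) = 9 + 13*J*M (S(J, M) = 13*J*M + 9 = 9 + 13*J*M)
-53*(-134 + S(9, -5)) = -53*(-134 + (9 + 13*9*(-5))) = -53*(-134 + (9 - 585)) = -53*(-134 - 576) = -53*(-710) = 37630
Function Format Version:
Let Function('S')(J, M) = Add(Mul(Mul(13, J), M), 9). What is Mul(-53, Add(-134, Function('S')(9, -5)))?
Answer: 37630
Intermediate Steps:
Function('S')(J, M) = Add(9, Mul(13, J, M)) (Function('S')(J, M) = Add(Mul(13, J, M), 9) = Add(9, Mul(13, J, M)))
Mul(-53, Add(-134, Function('S')(9, -5))) = Mul(-53, Add(-134, Add(9, Mul(13, 9, -5)))) = Mul(-53, Add(-134, Add(9, -585))) = Mul(-53, Add(-134, -576)) = Mul(-53, -710) = 37630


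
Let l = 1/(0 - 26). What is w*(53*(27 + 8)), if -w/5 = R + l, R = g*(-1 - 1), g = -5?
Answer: -2402225/26 ≈ -92393.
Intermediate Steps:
l = -1/26 (l = 1/(-26) = -1/26 ≈ -0.038462)
R = 10 (R = -5*(-1 - 1) = -5*(-2) = 10)
w = -1295/26 (w = -5*(10 - 1/26) = -5*259/26 = -1295/26 ≈ -49.808)
w*(53*(27 + 8)) = -68635*(27 + 8)/26 = -68635*35/26 = -1295/26*1855 = -2402225/26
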